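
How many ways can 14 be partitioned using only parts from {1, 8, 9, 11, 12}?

5

Enumerating:
12, 1, 1
11, 1, 1, 1
9, 1, 1, 1, 1, 1
8, 1, 1, 1, 1, 1, 1
1, 1, 1, 1, 1, 1, 1, 1, 1, 1, 1, 1, 1, 1
That's 5 in total.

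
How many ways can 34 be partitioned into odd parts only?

512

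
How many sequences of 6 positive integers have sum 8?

21

By stars and bars with positive parts, the count is C(7,5) = 21.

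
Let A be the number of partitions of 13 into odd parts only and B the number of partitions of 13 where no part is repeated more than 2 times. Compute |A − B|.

26

Partitions of 13 into odd parts only: 18.
Partitions of 13 where no part is repeated more than 2 times: 44.
|18 − 44| = 26.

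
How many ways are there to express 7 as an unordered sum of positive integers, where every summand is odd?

Enumerating:
7
5 + 1 + 1
3 + 3 + 1
3 + 1 + 1 + 1 + 1
1 + 1 + 1 + 1 + 1 + 1 + 1

5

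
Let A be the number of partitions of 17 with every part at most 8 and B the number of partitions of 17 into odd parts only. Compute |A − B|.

192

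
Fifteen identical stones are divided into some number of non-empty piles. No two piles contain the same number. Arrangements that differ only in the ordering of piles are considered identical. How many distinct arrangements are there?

There are too many to list fully; the first 12 (by largest part) are:
15
1+14
2+13
3+12
1+2+12
4+11
1+3+11
5+10
1+4+10
2+3+10
6+9
1+5+9
…and 15 more, for 27 total.

27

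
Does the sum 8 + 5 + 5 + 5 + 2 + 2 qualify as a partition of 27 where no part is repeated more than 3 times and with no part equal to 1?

Yes

The parts sum to 27, and the condition 'no summand is used more than 3 times' holds; the condition 'no summand equals 1' holds.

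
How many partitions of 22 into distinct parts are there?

Enumerating by decreasing first part gives 89 partitions in all.

89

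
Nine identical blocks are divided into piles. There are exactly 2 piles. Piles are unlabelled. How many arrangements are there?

Listing the qualifying partitions of 9:
1+8
2+7
3+6
4+5
Counting gives 4.

4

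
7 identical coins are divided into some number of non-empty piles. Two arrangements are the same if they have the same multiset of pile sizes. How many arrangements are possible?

15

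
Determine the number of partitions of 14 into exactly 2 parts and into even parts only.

Enumerating:
12,2
10,4
8,6

3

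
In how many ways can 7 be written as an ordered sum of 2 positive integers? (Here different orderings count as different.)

A composition of 7 into 2 positive parts is chosen by placing 1 dividers among the 6 gaps between 7 units: C(6,1) = 6.

6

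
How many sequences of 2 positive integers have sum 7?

6

A composition of 7 into 2 positive parts is chosen by placing 1 dividers among the 6 gaps between 7 units: C(6,1) = 6.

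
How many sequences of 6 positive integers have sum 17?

Place 5 bars in the 16 internal gaps of a row of 17 dots: C(16,5) = 4368.

4368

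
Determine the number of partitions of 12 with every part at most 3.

Enumerating:
3, 3, 3, 3
3, 3, 3, 2, 1
3, 3, 3, 1, 1, 1
3, 3, 2, 2, 2
3, 3, 2, 2, 1, 1
3, 3, 2, 1, 1, 1, 1
3, 3, 1, 1, 1, 1, 1, 1
3, 2, 2, 2, 2, 1
3, 2, 2, 2, 1, 1, 1
3, 2, 2, 1, 1, 1, 1, 1
3, 2, 1, 1, 1, 1, 1, 1, 1
3, 1, 1, 1, 1, 1, 1, 1, 1, 1
2, 2, 2, 2, 2, 2
2, 2, 2, 2, 2, 1, 1
2, 2, 2, 2, 1, 1, 1, 1
2, 2, 2, 1, 1, 1, 1, 1, 1
2, 2, 1, 1, 1, 1, 1, 1, 1, 1
2, 1, 1, 1, 1, 1, 1, 1, 1, 1, 1
1, 1, 1, 1, 1, 1, 1, 1, 1, 1, 1, 1

19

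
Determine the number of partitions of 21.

792

A full systematic count gives 792.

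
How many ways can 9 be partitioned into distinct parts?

Listing the qualifying partitions of 9:
9
8, 1
7, 2
6, 3
6, 2, 1
5, 4
5, 3, 1
4, 3, 2

8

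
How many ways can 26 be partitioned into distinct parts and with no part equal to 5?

112

Enumerating by decreasing first part gives 112 partitions in all.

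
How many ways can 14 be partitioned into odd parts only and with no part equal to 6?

They are:
13+1
11+3
11+1+1+1
9+5
9+3+1+1
9+1+1+1+1+1
7+7
7+5+1+1
7+3+3+1
7+3+1+1+1+1
7+1+1+1+1+1+1+1
5+5+3+1
5+5+1+1+1+1
5+3+3+3
5+3+3+1+1+1
5+3+1+1+1+1+1+1
5+1+1+1+1+1+1+1+1+1
3+3+3+3+1+1
3+3+3+1+1+1+1+1
3+3+1+1+1+1+1+1+1+1
3+1+1+1+1+1+1+1+1+1+1+1
1+1+1+1+1+1+1+1+1+1+1+1+1+1

22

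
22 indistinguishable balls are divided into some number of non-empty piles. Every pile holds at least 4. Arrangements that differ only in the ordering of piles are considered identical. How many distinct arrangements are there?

A partial list (first 12 by largest part):
22
18+4
17+5
16+6
15+7
14+8
14+4+4
13+9
13+5+4
12+10
12+6+4
12+5+5
…and 22 more, for 34 total.

34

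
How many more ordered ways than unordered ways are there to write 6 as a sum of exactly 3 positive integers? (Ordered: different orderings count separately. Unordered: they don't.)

7

Ordered (compositions into 3 parts): C(5,2) = 10.
Partitions of 6 into exactly 3 parts: 3.
Difference: 10 − 3 = 7.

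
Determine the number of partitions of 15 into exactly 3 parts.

19

The partitions of 15 that satisfy the conditions:
13 + 1 + 1
12 + 2 + 1
11 + 3 + 1
11 + 2 + 2
10 + 4 + 1
10 + 3 + 2
9 + 5 + 1
9 + 4 + 2
9 + 3 + 3
8 + 6 + 1
8 + 5 + 2
8 + 4 + 3
7 + 7 + 1
7 + 6 + 2
7 + 5 + 3
7 + 4 + 4
6 + 6 + 3
6 + 5 + 4
5 + 5 + 5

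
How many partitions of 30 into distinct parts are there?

296

Systematic enumeration (by largest part, then next-largest, …) yields 296.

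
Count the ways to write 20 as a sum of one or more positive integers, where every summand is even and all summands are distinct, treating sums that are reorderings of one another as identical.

Enumerating:
20
18+2
16+4
14+6
14+4+2
12+8
12+6+2
10+8+2
10+6+4
8+6+4+2

10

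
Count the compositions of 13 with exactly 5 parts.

495

By stars and bars with positive parts, the count is C(12,4) = 495.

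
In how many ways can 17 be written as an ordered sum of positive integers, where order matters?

The number of compositions of n is 2^(n−1); here 2^16 = 65536.

65536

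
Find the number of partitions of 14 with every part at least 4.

Enumerating:
14
10,4
9,5
8,6
7,7
6,4,4
5,5,4

7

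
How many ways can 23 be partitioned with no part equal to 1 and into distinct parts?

56

There are too many to list fully; the first 12 (by largest part) are:
23
21, 2
20, 3
19, 4
18, 5
18, 3, 2
17, 6
17, 4, 2
16, 7
16, 5, 2
16, 4, 3
15, 8
…and 44 more, for 56 total.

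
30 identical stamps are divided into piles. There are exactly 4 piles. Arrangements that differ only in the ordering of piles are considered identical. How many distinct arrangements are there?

206

Direct enumeration gives 206 partitions.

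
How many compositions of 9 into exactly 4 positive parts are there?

56

Place 3 bars in the 8 internal gaps of a row of 9 dots: C(8,3) = 56.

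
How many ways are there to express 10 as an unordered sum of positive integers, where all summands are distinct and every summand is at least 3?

Listing the qualifying partitions of 10:
10
7 + 3
6 + 4
Counting gives 3.

3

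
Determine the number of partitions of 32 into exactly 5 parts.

480

Direct enumeration gives 480 partitions.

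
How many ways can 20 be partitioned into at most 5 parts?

192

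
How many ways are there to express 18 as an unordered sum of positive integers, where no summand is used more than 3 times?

There are 208 such partitions.

208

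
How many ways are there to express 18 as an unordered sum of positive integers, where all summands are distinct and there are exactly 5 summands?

They are:
8 + 4 + 3 + 2 + 1
7 + 5 + 3 + 2 + 1
6 + 5 + 4 + 2 + 1

3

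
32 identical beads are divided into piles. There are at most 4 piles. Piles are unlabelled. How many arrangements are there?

Counting exhaustively, 351 partitions satisfy the conditions.

351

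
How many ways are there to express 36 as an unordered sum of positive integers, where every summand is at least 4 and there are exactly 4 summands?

108

Direct enumeration gives 108 partitions.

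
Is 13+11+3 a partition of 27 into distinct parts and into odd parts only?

Yes

The parts sum to 27, and the condition 'all summands are distinct' holds; the condition 'every summand is odd' holds.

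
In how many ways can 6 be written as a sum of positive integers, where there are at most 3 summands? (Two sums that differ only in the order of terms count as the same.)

7

Enumerating:
6
5, 1
4, 2
4, 1, 1
3, 3
3, 2, 1
2, 2, 2
That's 7 in total.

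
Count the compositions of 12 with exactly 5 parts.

330

Equivalently, choose which 4 of the 11 gaps become plus signs: C(11,4) = 330.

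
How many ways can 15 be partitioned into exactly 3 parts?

Listing the qualifying partitions of 15:
1 + 1 + 13
1 + 2 + 12
1 + 3 + 11
2 + 2 + 11
1 + 4 + 10
2 + 3 + 10
1 + 5 + 9
2 + 4 + 9
3 + 3 + 9
1 + 6 + 8
2 + 5 + 8
3 + 4 + 8
1 + 7 + 7
2 + 6 + 7
3 + 5 + 7
4 + 4 + 7
3 + 6 + 6
4 + 5 + 6
5 + 5 + 5
Counting gives 19.

19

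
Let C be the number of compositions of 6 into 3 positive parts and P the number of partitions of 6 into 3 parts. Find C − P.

Compositions: C(5,2) = 10.
Unordered (partitions into 3 parts): 3.
Difference: 10 − 3 = 7.

7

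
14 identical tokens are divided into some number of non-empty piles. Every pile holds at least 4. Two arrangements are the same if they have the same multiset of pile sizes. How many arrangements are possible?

They are:
14
4, 10
5, 9
6, 8
7, 7
4, 4, 6
4, 5, 5

7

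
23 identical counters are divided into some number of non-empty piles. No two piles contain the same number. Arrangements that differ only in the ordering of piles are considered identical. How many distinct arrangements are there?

104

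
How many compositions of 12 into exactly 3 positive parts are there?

A composition of 12 into 3 positive parts is chosen by placing 2 dividers among the 11 gaps between 12 units: C(11,2) = 55.

55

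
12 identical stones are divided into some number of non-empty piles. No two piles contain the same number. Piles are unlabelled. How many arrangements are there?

The partitions of 12 that satisfy the conditions:
12
11,1
10,2
9,3
9,2,1
8,4
8,3,1
7,5
7,4,1
7,3,2
6,5,1
6,4,2
6,3,2,1
5,4,3
5,4,2,1

15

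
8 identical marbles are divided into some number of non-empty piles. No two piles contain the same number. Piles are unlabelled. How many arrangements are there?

Listing the qualifying partitions of 8:
8
1,7
2,6
3,5
1,2,5
1,3,4

6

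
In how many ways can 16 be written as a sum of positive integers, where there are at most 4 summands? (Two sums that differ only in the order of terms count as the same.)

A partial list (first 12 by largest part):
16
15,1
14,2
14,1,1
13,3
13,2,1
13,1,1,1
12,4
12,3,1
12,2,2
12,2,1,1
11,5
…and 52 more, for 64 total.

64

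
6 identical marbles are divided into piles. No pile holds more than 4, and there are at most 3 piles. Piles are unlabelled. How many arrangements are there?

5

Enumerating:
4 + 2
4 + 1 + 1
3 + 3
3 + 2 + 1
2 + 2 + 2
Counting gives 5.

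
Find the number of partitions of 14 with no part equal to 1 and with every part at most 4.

8

They are:
4 + 4 + 4 + 2
4 + 4 + 3 + 3
4 + 4 + 2 + 2 + 2
4 + 3 + 3 + 2 + 2
4 + 2 + 2 + 2 + 2 + 2
3 + 3 + 3 + 3 + 2
3 + 3 + 2 + 2 + 2 + 2
2 + 2 + 2 + 2 + 2 + 2 + 2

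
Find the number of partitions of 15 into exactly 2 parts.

7

They are:
1, 14
2, 13
3, 12
4, 11
5, 10
6, 9
7, 8
Counting gives 7.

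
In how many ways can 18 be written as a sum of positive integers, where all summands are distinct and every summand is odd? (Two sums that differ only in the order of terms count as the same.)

5

Listing the qualifying partitions of 18:
17,1
15,3
13,5
11,7
9,5,3,1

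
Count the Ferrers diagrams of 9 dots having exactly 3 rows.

They are:
7 + 1 + 1
6 + 2 + 1
5 + 3 + 1
5 + 2 + 2
4 + 4 + 1
4 + 3 + 2
3 + 3 + 3
That's 7 in total.

7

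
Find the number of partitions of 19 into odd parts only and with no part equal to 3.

The partitions of 19 that satisfy the conditions:
19
1 + 1 + 17
1 + 1 + 1 + 1 + 15
1 + 5 + 13
1 + 1 + 1 + 1 + 1 + 1 + 13
1 + 7 + 11
1 + 1 + 1 + 5 + 11
1 + 1 + 1 + 1 + 1 + 1 + 1 + 1 + 11
1 + 9 + 9
1 + 1 + 1 + 7 + 9
5 + 5 + 9
1 + 1 + 1 + 1 + 1 + 5 + 9
1 + 1 + 1 + 1 + 1 + 1 + 1 + 1 + 1 + 1 + 9
5 + 7 + 7
1 + 1 + 1 + 1 + 1 + 7 + 7
1 + 1 + 5 + 5 + 7
1 + 1 + 1 + 1 + 1 + 1 + 1 + 5 + 7
1 + 1 + 1 + 1 + 1 + 1 + 1 + 1 + 1 + 1 + 1 + 1 + 7
1 + 1 + 1 + 1 + 5 + 5 + 5
1 + 1 + 1 + 1 + 1 + 1 + 1 + 1 + 1 + 5 + 5
1 + 1 + 1 + 1 + 1 + 1 + 1 + 1 + 1 + 1 + 1 + 1 + 1 + 1 + 5
1 + 1 + 1 + 1 + 1 + 1 + 1 + 1 + 1 + 1 + 1 + 1 + 1 + 1 + 1 + 1 + 1 + 1 + 1
That's 22 in total.

22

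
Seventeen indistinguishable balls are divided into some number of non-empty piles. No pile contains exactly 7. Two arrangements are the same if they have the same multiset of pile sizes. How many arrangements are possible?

A full systematic count gives 255.

255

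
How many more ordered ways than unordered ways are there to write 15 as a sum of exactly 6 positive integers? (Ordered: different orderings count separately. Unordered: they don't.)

1976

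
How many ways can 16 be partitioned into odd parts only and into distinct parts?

5

Listing the qualifying partitions of 16:
15+1
13+3
11+5
9+7
7+5+3+1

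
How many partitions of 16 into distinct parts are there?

32

A partial list (first 12 by largest part):
16
15 + 1
14 + 2
13 + 3
13 + 2 + 1
12 + 4
12 + 3 + 1
11 + 5
11 + 4 + 1
11 + 3 + 2
10 + 6
10 + 5 + 1
…and 20 more, for 32 total.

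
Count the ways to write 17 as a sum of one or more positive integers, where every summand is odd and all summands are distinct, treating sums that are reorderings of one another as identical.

They are:
17
13 + 3 + 1
11 + 5 + 1
9 + 7 + 1
9 + 5 + 3
Counting gives 5.

5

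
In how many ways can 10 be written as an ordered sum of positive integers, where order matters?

512

Each of the 9 gaps between 10 units is either a break or not: 2^9 = 512.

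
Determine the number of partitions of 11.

56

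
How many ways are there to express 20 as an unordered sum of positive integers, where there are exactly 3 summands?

A partial list (first 12 by largest part):
18 + 1 + 1
17 + 2 + 1
16 + 3 + 1
16 + 2 + 2
15 + 4 + 1
15 + 3 + 2
14 + 5 + 1
14 + 4 + 2
14 + 3 + 3
13 + 6 + 1
13 + 5 + 2
13 + 4 + 3
…and 21 more, for 33 total.

33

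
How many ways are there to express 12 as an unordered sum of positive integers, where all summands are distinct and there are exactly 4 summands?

2

Enumerating:
6 + 3 + 2 + 1
5 + 4 + 2 + 1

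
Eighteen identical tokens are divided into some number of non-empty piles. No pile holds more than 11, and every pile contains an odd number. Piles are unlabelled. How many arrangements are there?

A partial list (first 12 by largest part):
11,7
11,5,1,1
11,3,3,1
11,3,1,1,1,1
11,1,1,1,1,1,1,1
9,9
9,7,1,1
9,5,3,1
9,5,1,1,1,1
9,3,3,3
9,3,3,1,1,1
9,3,1,1,1,1,1,1
…and 28 more, for 40 total.

40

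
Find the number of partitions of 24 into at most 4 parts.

169

Counting exhaustively, 169 partitions satisfy the conditions.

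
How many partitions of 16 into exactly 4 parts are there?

34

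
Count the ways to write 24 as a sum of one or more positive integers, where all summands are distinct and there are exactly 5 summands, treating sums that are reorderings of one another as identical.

23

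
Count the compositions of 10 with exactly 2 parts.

Place 1 bars in the 9 internal gaps of a row of 10 dots: C(9,1) = 9.

9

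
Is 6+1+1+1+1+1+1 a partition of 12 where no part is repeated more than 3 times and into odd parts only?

No

The parts sum to 12, and the condition 'no summand is used more than 3 times' is violated.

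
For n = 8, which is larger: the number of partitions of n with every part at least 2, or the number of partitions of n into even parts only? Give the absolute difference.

2

Partitions of 8 with every part at least 2: 7.
Partitions of 8 into even parts only: 5.
|7 − 5| = 2.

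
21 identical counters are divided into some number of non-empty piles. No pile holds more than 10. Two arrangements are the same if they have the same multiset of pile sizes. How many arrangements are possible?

653

Counting exhaustively, 653 partitions satisfy the conditions.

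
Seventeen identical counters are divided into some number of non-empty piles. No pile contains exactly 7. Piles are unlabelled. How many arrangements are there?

255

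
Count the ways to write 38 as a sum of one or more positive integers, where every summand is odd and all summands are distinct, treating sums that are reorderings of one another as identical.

There are too many to list fully; the first 12 (by largest part) are:
37 + 1
35 + 3
33 + 5
31 + 7
29 + 9
29 + 5 + 3 + 1
27 + 11
27 + 7 + 3 + 1
25 + 13
25 + 9 + 3 + 1
25 + 7 + 5 + 1
23 + 15
…and 25 more, for 37 total.

37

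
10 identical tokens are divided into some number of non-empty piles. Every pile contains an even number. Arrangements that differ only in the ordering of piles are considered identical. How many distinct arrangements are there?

7

Enumerating:
10
8,2
6,4
6,2,2
4,4,2
4,2,2,2
2,2,2,2,2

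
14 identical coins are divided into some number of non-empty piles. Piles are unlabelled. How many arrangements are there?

Direct enumeration gives 135 partitions.

135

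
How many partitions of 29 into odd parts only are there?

Systematic enumeration (by largest part, then next-largest, …) yields 256.

256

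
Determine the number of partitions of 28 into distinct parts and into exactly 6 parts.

Enumerating:
1, 2, 3, 4, 5, 13
1, 2, 3, 4, 6, 12
1, 2, 3, 4, 7, 11
1, 2, 3, 5, 6, 11
1, 2, 3, 4, 8, 10
1, 2, 3, 5, 7, 10
1, 2, 4, 5, 6, 10
1, 2, 3, 5, 8, 9
1, 2, 3, 6, 7, 9
1, 2, 4, 5, 7, 9
1, 3, 4, 5, 6, 9
1, 2, 4, 6, 7, 8
1, 3, 4, 5, 7, 8
2, 3, 4, 5, 6, 8

14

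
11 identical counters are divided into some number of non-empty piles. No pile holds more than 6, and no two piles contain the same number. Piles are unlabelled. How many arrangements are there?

Enumerating:
6 + 5
6 + 4 + 1
6 + 3 + 2
5 + 4 + 2
5 + 3 + 2 + 1

5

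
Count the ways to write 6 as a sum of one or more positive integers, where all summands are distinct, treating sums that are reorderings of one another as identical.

4

Listing the qualifying partitions of 6:
6
1, 5
2, 4
1, 2, 3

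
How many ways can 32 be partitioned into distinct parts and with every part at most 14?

Enumerating by decreasing first part gives 187 partitions in all.

187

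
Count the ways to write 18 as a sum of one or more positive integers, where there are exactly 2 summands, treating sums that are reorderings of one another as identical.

9

Enumerating:
1 + 17
2 + 16
3 + 15
4 + 14
5 + 13
6 + 12
7 + 11
8 + 10
9 + 9
Counting gives 9.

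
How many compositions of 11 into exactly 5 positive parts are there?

By stars and bars with positive parts, the count is C(10,4) = 210.

210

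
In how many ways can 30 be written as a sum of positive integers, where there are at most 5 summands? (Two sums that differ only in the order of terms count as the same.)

Enumerating by decreasing first part gives 674 partitions in all.

674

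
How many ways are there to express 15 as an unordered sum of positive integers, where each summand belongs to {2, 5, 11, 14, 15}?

4

The partitions of 15 that satisfy the conditions:
15
2,2,11
5,5,5
2,2,2,2,2,5
That's 4 in total.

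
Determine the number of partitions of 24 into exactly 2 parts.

Enumerating:
23, 1
22, 2
21, 3
20, 4
19, 5
18, 6
17, 7
16, 8
15, 9
14, 10
13, 11
12, 12
That's 12 in total.

12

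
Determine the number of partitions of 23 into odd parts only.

There are 104 such partitions.

104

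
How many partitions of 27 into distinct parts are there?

There are 192 such partitions.

192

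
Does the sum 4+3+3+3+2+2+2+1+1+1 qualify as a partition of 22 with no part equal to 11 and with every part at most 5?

The parts sum to 22, and the condition 'no summand equals 11' holds; the condition 'no summand exceeds 5' holds.

Yes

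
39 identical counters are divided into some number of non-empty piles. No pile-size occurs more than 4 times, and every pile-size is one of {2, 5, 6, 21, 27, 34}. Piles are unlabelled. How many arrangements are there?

10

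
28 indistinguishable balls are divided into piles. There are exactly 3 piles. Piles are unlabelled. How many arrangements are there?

A partial list (first 12 by largest part):
26+1+1
25+2+1
24+3+1
24+2+2
23+4+1
23+3+2
22+5+1
22+4+2
22+3+3
21+6+1
21+5+2
21+4+3
…and 53 more, for 65 total.

65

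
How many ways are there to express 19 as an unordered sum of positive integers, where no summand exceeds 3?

There are too many to list fully; the first 12 (by largest part) are:
1, 3, 3, 3, 3, 3, 3
2, 2, 3, 3, 3, 3, 3
1, 1, 2, 3, 3, 3, 3, 3
1, 1, 1, 1, 3, 3, 3, 3, 3
1, 2, 2, 2, 3, 3, 3, 3
1, 1, 1, 2, 2, 3, 3, 3, 3
1, 1, 1, 1, 1, 2, 3, 3, 3, 3
1, 1, 1, 1, 1, 1, 1, 3, 3, 3, 3
2, 2, 2, 2, 2, 3, 3, 3
1, 1, 2, 2, 2, 2, 3, 3, 3
1, 1, 1, 1, 2, 2, 2, 3, 3, 3
1, 1, 1, 1, 1, 1, 2, 2, 3, 3, 3
…and 28 more, for 40 total.

40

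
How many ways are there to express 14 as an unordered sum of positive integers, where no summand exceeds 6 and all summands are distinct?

Listing the qualifying partitions of 14:
6+5+3
6+5+2+1
6+4+3+1
5+4+3+2

4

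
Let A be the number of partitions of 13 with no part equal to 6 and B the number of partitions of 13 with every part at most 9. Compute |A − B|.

8

Partitions of 13 with no part equal to 6: 86.
Partitions of 13 with every part at most 9: 94.
|86 − 94| = 8.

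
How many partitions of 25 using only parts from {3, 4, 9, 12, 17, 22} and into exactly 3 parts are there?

The partitions of 25 that satisfy the conditions:
17 + 4 + 4
12 + 9 + 4
That's 2 in total.

2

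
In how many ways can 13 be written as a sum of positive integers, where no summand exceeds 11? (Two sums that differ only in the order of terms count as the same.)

99

Counting exhaustively, 99 partitions satisfy the conditions.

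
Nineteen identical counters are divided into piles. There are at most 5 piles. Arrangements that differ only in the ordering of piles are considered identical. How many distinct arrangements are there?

164

A full systematic count gives 164.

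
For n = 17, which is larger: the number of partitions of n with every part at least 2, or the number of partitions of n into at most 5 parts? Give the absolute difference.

Partitions of 17 with every part at least 2: 66.
Partitions of 17 into at most 5 parts: 119.
|66 − 119| = 53.

53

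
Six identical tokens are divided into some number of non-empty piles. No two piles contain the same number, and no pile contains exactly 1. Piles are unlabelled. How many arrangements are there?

2

Listing the qualifying partitions of 6:
6
4,2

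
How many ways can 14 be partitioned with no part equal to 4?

Systematic enumeration (by largest part, then next-largest, …) yields 93.

93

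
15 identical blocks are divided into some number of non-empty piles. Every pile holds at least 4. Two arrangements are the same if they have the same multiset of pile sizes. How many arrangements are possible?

They are:
15
4+11
5+10
6+9
7+8
4+4+7
4+5+6
5+5+5
That's 8 in total.

8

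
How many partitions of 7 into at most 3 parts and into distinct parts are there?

5

Enumerating:
7
6,1
5,2
4,3
4,2,1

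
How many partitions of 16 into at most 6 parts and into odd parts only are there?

20

Enumerating:
15,1
13,3
13,1,1,1
11,5
11,3,1,1
11,1,1,1,1,1
9,7
9,5,1,1
9,3,3,1
9,3,1,1,1,1
7,7,1,1
7,5,3,1
7,5,1,1,1,1
7,3,3,3
7,3,3,1,1,1
5,5,5,1
5,5,3,3
5,5,3,1,1,1
5,3,3,3,1,1
3,3,3,3,3,1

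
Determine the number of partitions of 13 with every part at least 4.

5

Enumerating:
13
9, 4
8, 5
7, 6
5, 4, 4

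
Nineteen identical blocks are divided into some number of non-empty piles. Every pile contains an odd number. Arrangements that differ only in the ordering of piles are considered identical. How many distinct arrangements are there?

There are too many to list fully; the first 12 (by largest part) are:
19
1, 1, 17
1, 3, 15
1, 1, 1, 1, 15
1, 5, 13
3, 3, 13
1, 1, 1, 3, 13
1, 1, 1, 1, 1, 1, 13
1, 7, 11
3, 5, 11
1, 1, 1, 5, 11
1, 1, 3, 3, 11
…and 42 more, for 54 total.

54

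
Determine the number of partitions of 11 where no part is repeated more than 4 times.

There are too many to list fully; the first 12 (by largest part) are:
11
1 + 10
2 + 9
1 + 1 + 9
3 + 8
1 + 2 + 8
1 + 1 + 1 + 8
4 + 7
1 + 3 + 7
2 + 2 + 7
1 + 1 + 2 + 7
1 + 1 + 1 + 1 + 7
…and 32 more, for 44 total.

44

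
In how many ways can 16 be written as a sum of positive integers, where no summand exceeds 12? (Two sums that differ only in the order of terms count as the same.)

224

Direct enumeration gives 224 partitions.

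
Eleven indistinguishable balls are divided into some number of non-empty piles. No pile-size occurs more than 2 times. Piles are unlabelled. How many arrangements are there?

27

A partial list (first 12 by largest part):
11
10+1
9+2
9+1+1
8+3
8+2+1
7+4
7+3+1
7+2+2
7+2+1+1
6+5
6+4+1
…and 15 more, for 27 total.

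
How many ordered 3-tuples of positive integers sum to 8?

Place 2 bars in the 7 internal gaps of a row of 8 dots: C(7,2) = 21.

21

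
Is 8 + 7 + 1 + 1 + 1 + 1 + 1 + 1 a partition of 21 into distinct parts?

No

The parts sum to 21, and the condition 'all summands are distinct' is violated.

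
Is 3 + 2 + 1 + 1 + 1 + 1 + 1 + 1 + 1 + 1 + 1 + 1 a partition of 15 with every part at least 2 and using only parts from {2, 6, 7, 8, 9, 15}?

No

The parts sum to 15, and the condition 'every summand is at least 2' is violated.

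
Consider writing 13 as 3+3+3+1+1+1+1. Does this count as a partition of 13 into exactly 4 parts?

No

The parts sum to 13, and the condition 'there are exactly 4 summands' is violated.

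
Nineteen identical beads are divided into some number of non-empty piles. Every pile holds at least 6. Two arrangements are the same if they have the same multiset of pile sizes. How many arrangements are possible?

They are:
19
13,6
12,7
11,8
10,9
7,6,6
Counting gives 6.

6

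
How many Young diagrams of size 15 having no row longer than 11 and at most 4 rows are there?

A partial list (first 12 by largest part):
4, 11
1, 3, 11
2, 2, 11
1, 1, 2, 11
5, 10
1, 4, 10
2, 3, 10
1, 1, 3, 10
1, 2, 2, 10
6, 9
1, 5, 9
2, 4, 9
…and 35 more, for 47 total.

47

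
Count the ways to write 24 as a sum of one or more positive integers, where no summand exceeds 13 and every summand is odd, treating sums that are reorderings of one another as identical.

103

Counting exhaustively, 103 partitions satisfy the conditions.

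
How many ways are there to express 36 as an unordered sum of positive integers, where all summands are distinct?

668

Counting exhaustively, 668 partitions satisfy the conditions.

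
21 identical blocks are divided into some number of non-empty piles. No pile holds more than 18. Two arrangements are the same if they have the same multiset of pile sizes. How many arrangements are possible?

Enumerating by decreasing first part gives 788 partitions in all.

788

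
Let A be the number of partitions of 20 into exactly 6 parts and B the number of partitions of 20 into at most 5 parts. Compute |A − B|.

102

Partitions of 20 into exactly 6 parts: 90.
Partitions of 20 into at most 5 parts: 192.
|90 − 192| = 102.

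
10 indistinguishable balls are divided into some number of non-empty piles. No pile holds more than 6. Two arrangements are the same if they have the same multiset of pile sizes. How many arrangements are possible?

35

There are too many to list fully; the first 12 (by largest part) are:
4+6
1+3+6
2+2+6
1+1+2+6
1+1+1+1+6
5+5
1+4+5
2+3+5
1+1+3+5
1+2+2+5
1+1+1+2+5
1+1+1+1+1+5
…and 23 more, for 35 total.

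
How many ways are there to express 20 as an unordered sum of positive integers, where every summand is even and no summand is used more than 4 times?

34

A partial list (first 12 by largest part):
20
18,2
16,4
16,2,2
14,6
14,4,2
14,2,2,2
12,8
12,6,2
12,4,4
12,4,2,2
12,2,2,2,2
…and 22 more, for 34 total.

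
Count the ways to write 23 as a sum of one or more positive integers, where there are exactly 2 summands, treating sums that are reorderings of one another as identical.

The partitions of 23 that satisfy the conditions:
22 + 1
21 + 2
20 + 3
19 + 4
18 + 5
17 + 6
16 + 7
15 + 8
14 + 9
13 + 10
12 + 11

11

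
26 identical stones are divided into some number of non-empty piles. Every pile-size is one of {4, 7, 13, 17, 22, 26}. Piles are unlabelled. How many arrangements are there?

4

They are:
26
4,22
13,13
4,4,4,7,7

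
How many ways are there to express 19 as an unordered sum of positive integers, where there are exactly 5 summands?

70

A partial list (first 12 by largest part):
15+1+1+1+1
14+2+1+1+1
13+3+1+1+1
13+2+2+1+1
12+4+1+1+1
12+3+2+1+1
12+2+2+2+1
11+5+1+1+1
11+4+2+1+1
11+3+3+1+1
11+3+2+2+1
11+2+2+2+2
…and 58 more, for 70 total.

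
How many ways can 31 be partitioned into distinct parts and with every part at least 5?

39

There are too many to list fully; the first 12 (by largest part) are:
31
26,5
25,6
24,7
23,8
22,9
21,10
20,11
20,6,5
19,12
19,7,5
18,13
…and 27 more, for 39 total.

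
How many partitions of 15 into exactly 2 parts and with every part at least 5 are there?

They are:
10,5
9,6
8,7
Counting gives 3.

3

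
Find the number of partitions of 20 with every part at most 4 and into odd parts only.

7

The partitions of 20 that satisfy the conditions:
3 + 3 + 3 + 3 + 3 + 3 + 1 + 1
3 + 3 + 3 + 3 + 3 + 1 + 1 + 1 + 1 + 1
3 + 3 + 3 + 3 + 1 + 1 + 1 + 1 + 1 + 1 + 1 + 1
3 + 3 + 3 + 1 + 1 + 1 + 1 + 1 + 1 + 1 + 1 + 1 + 1 + 1
3 + 3 + 1 + 1 + 1 + 1 + 1 + 1 + 1 + 1 + 1 + 1 + 1 + 1 + 1 + 1
3 + 1 + 1 + 1 + 1 + 1 + 1 + 1 + 1 + 1 + 1 + 1 + 1 + 1 + 1 + 1 + 1 + 1
1 + 1 + 1 + 1 + 1 + 1 + 1 + 1 + 1 + 1 + 1 + 1 + 1 + 1 + 1 + 1 + 1 + 1 + 1 + 1
Counting gives 7.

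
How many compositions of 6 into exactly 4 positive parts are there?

Place 3 bars in the 5 internal gaps of a row of 6 dots: C(5,3) = 10.

10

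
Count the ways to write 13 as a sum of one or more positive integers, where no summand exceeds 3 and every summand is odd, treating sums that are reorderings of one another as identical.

5

Listing the qualifying partitions of 13:
3,3,3,3,1
3,3,3,1,1,1,1
3,3,1,1,1,1,1,1,1
3,1,1,1,1,1,1,1,1,1,1
1,1,1,1,1,1,1,1,1,1,1,1,1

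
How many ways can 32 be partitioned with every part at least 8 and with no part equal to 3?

21

They are:
32
24,8
23,9
22,10
21,11
20,12
19,13
18,14
17,15
16,16
16,8,8
15,9,8
14,10,8
14,9,9
13,11,8
13,10,9
12,12,8
12,11,9
12,10,10
11,11,10
8,8,8,8
That's 21 in total.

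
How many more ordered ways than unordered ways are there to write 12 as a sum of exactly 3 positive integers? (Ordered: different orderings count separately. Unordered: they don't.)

43

Compositions: C(11,2) = 55.
Unordered (partitions into 3 parts): 12.
Difference: 55 − 12 = 43.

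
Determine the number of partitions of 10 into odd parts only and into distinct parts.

2

The partitions of 10 that satisfy the conditions:
9+1
7+3
Counting gives 2.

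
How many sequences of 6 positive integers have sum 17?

4368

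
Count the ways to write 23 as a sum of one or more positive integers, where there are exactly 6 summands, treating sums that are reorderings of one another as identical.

Systematic enumeration (by largest part, then next-largest, …) yields 163.

163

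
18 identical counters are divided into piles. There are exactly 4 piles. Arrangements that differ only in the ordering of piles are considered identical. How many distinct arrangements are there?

A partial list (first 12 by largest part):
15+1+1+1
14+2+1+1
13+3+1+1
13+2+2+1
12+4+1+1
12+3+2+1
12+2+2+2
11+5+1+1
11+4+2+1
11+3+3+1
11+3+2+2
10+6+1+1
…and 35 more, for 47 total.

47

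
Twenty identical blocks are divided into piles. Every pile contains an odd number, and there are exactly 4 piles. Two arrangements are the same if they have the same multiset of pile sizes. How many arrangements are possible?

15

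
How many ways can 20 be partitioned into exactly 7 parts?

82

Systematic enumeration (by largest part, then next-largest, …) yields 82.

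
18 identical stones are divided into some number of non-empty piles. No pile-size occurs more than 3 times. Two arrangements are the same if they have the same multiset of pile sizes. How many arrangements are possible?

Systematic enumeration (by largest part, then next-largest, …) yields 208.

208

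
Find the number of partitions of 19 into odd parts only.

54

A partial list (first 12 by largest part):
19
17+1+1
15+3+1
15+1+1+1+1
13+5+1
13+3+3
13+3+1+1+1
13+1+1+1+1+1+1
11+7+1
11+5+3
11+5+1+1+1
11+3+3+1+1
…and 42 more, for 54 total.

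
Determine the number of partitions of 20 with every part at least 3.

There are too many to list fully; the first 12 (by largest part) are:
20
17,3
16,4
15,5
14,6
14,3,3
13,7
13,4,3
12,8
12,5,3
12,4,4
11,9
…and 37 more, for 49 total.

49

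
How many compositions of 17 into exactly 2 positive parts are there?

A composition of 17 into 2 positive parts is chosen by placing 1 dividers among the 16 gaps between 17 units: C(16,1) = 16.

16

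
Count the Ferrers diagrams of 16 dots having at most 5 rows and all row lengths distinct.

There are too many to list fully; the first 12 (by largest part) are:
16
1+15
2+14
3+13
1+2+13
4+12
1+3+12
5+11
1+4+11
2+3+11
6+10
1+5+10
…and 20 more, for 32 total.

32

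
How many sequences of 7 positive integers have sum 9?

Equivalently, choose which 6 of the 8 gaps become plus signs: C(8,6) = 28.

28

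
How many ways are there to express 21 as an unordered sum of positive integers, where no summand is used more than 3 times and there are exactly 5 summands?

Counting exhaustively, 96 partitions satisfy the conditions.

96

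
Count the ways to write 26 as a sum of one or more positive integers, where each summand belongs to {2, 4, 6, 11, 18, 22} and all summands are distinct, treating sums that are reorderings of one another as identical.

The partitions of 26 that satisfy the conditions:
22, 4
18, 6, 2
That's 2 in total.

2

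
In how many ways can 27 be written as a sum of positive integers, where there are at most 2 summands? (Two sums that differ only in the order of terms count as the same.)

Listing the qualifying partitions of 27:
27
26 + 1
25 + 2
24 + 3
23 + 4
22 + 5
21 + 6
20 + 7
19 + 8
18 + 9
17 + 10
16 + 11
15 + 12
14 + 13
Counting gives 14.

14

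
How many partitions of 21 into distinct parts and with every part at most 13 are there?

A partial list (first 12 by largest part):
13, 8
13, 7, 1
13, 6, 2
13, 5, 3
13, 5, 2, 1
13, 4, 3, 1
12, 9
12, 8, 1
12, 7, 2
12, 6, 3
12, 6, 2, 1
12, 5, 4
…and 45 more, for 57 total.

57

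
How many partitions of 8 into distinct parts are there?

The partitions of 8 that satisfy the conditions:
8
7+1
6+2
5+3
5+2+1
4+3+1

6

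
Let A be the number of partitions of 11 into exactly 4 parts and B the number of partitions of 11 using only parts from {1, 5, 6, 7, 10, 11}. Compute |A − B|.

3

Partitions of 11 into exactly 4 parts: 11.
Partitions of 11 using only parts from {1, 5, 6, 7, 10, 11}: 8.
|11 − 8| = 3.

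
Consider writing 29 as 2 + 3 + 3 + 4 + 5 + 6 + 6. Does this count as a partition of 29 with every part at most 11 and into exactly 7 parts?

Yes

The parts sum to 29, and the condition 'no summand exceeds 11' holds; the condition 'there are exactly 7 summands' holds.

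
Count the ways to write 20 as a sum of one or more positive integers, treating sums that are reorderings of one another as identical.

A full systematic count gives 627.

627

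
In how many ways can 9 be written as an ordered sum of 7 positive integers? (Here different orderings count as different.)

28

By stars and bars with positive parts, the count is C(8,6) = 28.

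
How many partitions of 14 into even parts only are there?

The partitions of 14 that satisfy the conditions:
14
2,12
4,10
2,2,10
6,8
2,4,8
2,2,2,8
2,6,6
4,4,6
2,2,4,6
2,2,2,2,6
2,4,4,4
2,2,2,4,4
2,2,2,2,2,4
2,2,2,2,2,2,2
That's 15 in total.

15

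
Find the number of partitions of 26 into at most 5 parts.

427

There are 427 such partitions.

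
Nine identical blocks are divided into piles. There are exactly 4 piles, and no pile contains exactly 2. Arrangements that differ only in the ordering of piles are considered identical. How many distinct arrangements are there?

2

The partitions of 9 that satisfy the conditions:
6, 1, 1, 1
4, 3, 1, 1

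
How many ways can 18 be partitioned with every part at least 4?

The partitions of 18 that satisfy the conditions:
18
4+14
5+13
6+12
7+11
8+10
4+4+10
9+9
4+5+9
4+6+8
5+5+8
4+7+7
5+6+7
6+6+6
4+4+4+6
4+4+5+5
That's 16 in total.

16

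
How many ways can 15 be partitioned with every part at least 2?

41

There are too many to list fully; the first 12 (by largest part) are:
15
2, 13
3, 12
4, 11
2, 2, 11
5, 10
2, 3, 10
6, 9
2, 4, 9
3, 3, 9
2, 2, 2, 9
7, 8
…and 29 more, for 41 total.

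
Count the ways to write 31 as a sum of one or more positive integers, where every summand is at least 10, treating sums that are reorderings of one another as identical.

8

Listing the qualifying partitions of 31:
31
21 + 10
20 + 11
19 + 12
18 + 13
17 + 14
16 + 15
11 + 10 + 10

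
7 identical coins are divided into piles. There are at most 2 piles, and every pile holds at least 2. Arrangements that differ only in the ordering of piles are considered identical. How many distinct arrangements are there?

The partitions of 7 that satisfy the conditions:
7
2, 5
3, 4
Counting gives 3.

3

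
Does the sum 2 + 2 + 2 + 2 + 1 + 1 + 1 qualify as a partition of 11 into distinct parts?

The parts sum to 11, and the condition 'all summands are distinct' is violated.

No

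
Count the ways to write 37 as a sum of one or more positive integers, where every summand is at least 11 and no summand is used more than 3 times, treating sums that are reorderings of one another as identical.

13

The partitions of 37 that satisfy the conditions:
37
26+11
25+12
24+13
23+14
22+15
21+16
20+17
19+18
15+11+11
14+12+11
13+13+11
13+12+12
That's 13 in total.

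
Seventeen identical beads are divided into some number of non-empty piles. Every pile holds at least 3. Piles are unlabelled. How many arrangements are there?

Listing the qualifying partitions of 17:
17
14,3
13,4
12,5
11,6
11,3,3
10,7
10,4,3
9,8
9,5,3
9,4,4
8,6,3
8,5,4
8,3,3,3
7,7,3
7,6,4
7,5,5
7,4,3,3
6,6,5
6,5,3,3
6,4,4,3
5,5,4,3
5,4,4,4
5,3,3,3,3
4,4,3,3,3

25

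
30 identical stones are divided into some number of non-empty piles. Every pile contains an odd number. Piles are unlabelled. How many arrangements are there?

Enumerating by decreasing first part gives 296 partitions in all.

296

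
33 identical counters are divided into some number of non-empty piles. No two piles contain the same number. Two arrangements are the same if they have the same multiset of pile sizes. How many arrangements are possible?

448

Enumerating by decreasing first part gives 448 partitions in all.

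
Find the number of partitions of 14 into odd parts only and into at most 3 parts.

The partitions of 14 that satisfy the conditions:
1,13
3,11
5,9
7,7
That's 4 in total.

4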